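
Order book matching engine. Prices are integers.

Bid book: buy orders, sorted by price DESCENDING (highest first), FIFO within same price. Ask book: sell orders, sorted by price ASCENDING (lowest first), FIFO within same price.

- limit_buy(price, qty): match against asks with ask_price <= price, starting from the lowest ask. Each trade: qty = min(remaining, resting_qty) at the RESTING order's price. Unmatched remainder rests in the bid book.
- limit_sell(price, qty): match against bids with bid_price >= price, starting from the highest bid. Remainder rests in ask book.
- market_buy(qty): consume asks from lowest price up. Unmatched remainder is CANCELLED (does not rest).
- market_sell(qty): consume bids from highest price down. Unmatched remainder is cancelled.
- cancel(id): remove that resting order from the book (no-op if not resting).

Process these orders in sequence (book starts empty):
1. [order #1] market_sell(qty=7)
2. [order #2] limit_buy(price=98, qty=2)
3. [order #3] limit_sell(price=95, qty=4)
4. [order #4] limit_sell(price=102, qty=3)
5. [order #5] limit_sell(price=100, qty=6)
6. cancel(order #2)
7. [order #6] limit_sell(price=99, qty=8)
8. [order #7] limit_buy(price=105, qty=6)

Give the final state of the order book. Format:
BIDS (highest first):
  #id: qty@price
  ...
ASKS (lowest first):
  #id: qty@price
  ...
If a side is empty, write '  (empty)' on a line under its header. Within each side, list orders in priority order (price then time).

After op 1 [order #1] market_sell(qty=7): fills=none; bids=[-] asks=[-]
After op 2 [order #2] limit_buy(price=98, qty=2): fills=none; bids=[#2:2@98] asks=[-]
After op 3 [order #3] limit_sell(price=95, qty=4): fills=#2x#3:2@98; bids=[-] asks=[#3:2@95]
After op 4 [order #4] limit_sell(price=102, qty=3): fills=none; bids=[-] asks=[#3:2@95 #4:3@102]
After op 5 [order #5] limit_sell(price=100, qty=6): fills=none; bids=[-] asks=[#3:2@95 #5:6@100 #4:3@102]
After op 6 cancel(order #2): fills=none; bids=[-] asks=[#3:2@95 #5:6@100 #4:3@102]
After op 7 [order #6] limit_sell(price=99, qty=8): fills=none; bids=[-] asks=[#3:2@95 #6:8@99 #5:6@100 #4:3@102]
After op 8 [order #7] limit_buy(price=105, qty=6): fills=#7x#3:2@95 #7x#6:4@99; bids=[-] asks=[#6:4@99 #5:6@100 #4:3@102]

Answer: BIDS (highest first):
  (empty)
ASKS (lowest first):
  #6: 4@99
  #5: 6@100
  #4: 3@102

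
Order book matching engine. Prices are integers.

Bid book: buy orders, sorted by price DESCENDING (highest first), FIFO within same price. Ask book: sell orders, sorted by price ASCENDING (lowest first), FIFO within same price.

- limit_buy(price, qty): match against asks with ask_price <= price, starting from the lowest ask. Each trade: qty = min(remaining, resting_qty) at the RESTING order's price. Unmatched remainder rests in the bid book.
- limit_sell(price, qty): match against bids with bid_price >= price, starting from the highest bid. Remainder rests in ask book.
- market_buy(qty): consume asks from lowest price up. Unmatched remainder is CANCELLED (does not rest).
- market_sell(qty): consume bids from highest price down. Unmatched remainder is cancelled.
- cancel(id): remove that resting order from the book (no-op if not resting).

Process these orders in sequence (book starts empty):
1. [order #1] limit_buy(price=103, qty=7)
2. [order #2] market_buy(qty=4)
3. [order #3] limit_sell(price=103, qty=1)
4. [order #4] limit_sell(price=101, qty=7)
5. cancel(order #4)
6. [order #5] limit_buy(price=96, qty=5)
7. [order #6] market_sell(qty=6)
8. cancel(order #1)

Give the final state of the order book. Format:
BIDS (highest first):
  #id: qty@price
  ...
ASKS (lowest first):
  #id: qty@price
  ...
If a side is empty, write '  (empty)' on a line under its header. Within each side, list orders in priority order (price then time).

After op 1 [order #1] limit_buy(price=103, qty=7): fills=none; bids=[#1:7@103] asks=[-]
After op 2 [order #2] market_buy(qty=4): fills=none; bids=[#1:7@103] asks=[-]
After op 3 [order #3] limit_sell(price=103, qty=1): fills=#1x#3:1@103; bids=[#1:6@103] asks=[-]
After op 4 [order #4] limit_sell(price=101, qty=7): fills=#1x#4:6@103; bids=[-] asks=[#4:1@101]
After op 5 cancel(order #4): fills=none; bids=[-] asks=[-]
After op 6 [order #5] limit_buy(price=96, qty=5): fills=none; bids=[#5:5@96] asks=[-]
After op 7 [order #6] market_sell(qty=6): fills=#5x#6:5@96; bids=[-] asks=[-]
After op 8 cancel(order #1): fills=none; bids=[-] asks=[-]

Answer: BIDS (highest first):
  (empty)
ASKS (lowest first):
  (empty)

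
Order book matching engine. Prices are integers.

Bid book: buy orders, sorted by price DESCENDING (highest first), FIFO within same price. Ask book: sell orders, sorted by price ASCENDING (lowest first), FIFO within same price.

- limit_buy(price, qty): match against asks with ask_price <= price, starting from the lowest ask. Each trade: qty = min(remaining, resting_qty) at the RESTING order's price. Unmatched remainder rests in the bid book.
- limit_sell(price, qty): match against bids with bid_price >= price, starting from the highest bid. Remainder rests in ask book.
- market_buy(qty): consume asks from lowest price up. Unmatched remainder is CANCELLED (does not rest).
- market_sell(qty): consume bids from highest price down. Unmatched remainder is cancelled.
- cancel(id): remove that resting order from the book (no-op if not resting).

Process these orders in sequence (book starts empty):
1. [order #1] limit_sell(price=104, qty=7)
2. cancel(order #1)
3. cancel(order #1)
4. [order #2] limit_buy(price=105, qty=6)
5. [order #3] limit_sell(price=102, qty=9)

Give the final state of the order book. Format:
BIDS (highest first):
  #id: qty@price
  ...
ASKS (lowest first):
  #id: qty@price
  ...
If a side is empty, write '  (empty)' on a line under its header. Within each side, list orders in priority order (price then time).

Answer: BIDS (highest first):
  (empty)
ASKS (lowest first):
  #3: 3@102

Derivation:
After op 1 [order #1] limit_sell(price=104, qty=7): fills=none; bids=[-] asks=[#1:7@104]
After op 2 cancel(order #1): fills=none; bids=[-] asks=[-]
After op 3 cancel(order #1): fills=none; bids=[-] asks=[-]
After op 4 [order #2] limit_buy(price=105, qty=6): fills=none; bids=[#2:6@105] asks=[-]
After op 5 [order #3] limit_sell(price=102, qty=9): fills=#2x#3:6@105; bids=[-] asks=[#3:3@102]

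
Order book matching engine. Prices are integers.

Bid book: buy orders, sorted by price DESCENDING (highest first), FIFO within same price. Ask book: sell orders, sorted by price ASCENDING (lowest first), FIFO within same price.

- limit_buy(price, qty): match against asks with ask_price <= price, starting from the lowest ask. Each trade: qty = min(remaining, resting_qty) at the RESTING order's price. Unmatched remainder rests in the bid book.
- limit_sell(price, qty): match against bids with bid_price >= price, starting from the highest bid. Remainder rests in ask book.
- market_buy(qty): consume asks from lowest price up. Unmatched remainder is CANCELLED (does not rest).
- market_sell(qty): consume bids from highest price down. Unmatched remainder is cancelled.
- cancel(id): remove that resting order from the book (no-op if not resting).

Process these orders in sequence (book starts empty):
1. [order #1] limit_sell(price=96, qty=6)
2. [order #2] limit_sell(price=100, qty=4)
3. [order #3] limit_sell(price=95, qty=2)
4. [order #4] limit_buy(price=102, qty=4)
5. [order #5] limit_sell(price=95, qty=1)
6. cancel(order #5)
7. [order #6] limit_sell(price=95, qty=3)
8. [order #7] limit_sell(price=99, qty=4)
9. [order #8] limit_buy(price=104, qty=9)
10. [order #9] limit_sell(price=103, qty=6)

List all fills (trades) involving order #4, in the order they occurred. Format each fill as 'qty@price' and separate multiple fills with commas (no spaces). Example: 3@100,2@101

After op 1 [order #1] limit_sell(price=96, qty=6): fills=none; bids=[-] asks=[#1:6@96]
After op 2 [order #2] limit_sell(price=100, qty=4): fills=none; bids=[-] asks=[#1:6@96 #2:4@100]
After op 3 [order #3] limit_sell(price=95, qty=2): fills=none; bids=[-] asks=[#3:2@95 #1:6@96 #2:4@100]
After op 4 [order #4] limit_buy(price=102, qty=4): fills=#4x#3:2@95 #4x#1:2@96; bids=[-] asks=[#1:4@96 #2:4@100]
After op 5 [order #5] limit_sell(price=95, qty=1): fills=none; bids=[-] asks=[#5:1@95 #1:4@96 #2:4@100]
After op 6 cancel(order #5): fills=none; bids=[-] asks=[#1:4@96 #2:4@100]
After op 7 [order #6] limit_sell(price=95, qty=3): fills=none; bids=[-] asks=[#6:3@95 #1:4@96 #2:4@100]
After op 8 [order #7] limit_sell(price=99, qty=4): fills=none; bids=[-] asks=[#6:3@95 #1:4@96 #7:4@99 #2:4@100]
After op 9 [order #8] limit_buy(price=104, qty=9): fills=#8x#6:3@95 #8x#1:4@96 #8x#7:2@99; bids=[-] asks=[#7:2@99 #2:4@100]
After op 10 [order #9] limit_sell(price=103, qty=6): fills=none; bids=[-] asks=[#7:2@99 #2:4@100 #9:6@103]

Answer: 2@95,2@96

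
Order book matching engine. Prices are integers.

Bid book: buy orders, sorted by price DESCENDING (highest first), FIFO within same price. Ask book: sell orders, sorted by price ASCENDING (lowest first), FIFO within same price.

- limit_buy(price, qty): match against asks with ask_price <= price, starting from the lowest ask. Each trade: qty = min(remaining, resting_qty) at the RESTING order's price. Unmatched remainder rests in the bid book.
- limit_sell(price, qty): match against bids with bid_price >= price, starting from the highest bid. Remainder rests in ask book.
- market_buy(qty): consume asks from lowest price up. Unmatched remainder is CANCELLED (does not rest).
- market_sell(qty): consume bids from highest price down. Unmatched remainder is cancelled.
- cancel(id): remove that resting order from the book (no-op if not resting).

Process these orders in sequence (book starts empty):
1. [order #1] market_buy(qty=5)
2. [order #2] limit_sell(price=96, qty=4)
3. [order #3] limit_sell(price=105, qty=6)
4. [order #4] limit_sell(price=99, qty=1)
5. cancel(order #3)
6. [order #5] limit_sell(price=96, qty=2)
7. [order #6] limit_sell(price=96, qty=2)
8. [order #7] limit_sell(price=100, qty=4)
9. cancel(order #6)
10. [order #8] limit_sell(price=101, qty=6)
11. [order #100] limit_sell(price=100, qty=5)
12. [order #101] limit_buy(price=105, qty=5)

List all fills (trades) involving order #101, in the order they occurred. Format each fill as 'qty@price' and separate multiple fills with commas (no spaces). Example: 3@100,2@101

After op 1 [order #1] market_buy(qty=5): fills=none; bids=[-] asks=[-]
After op 2 [order #2] limit_sell(price=96, qty=4): fills=none; bids=[-] asks=[#2:4@96]
After op 3 [order #3] limit_sell(price=105, qty=6): fills=none; bids=[-] asks=[#2:4@96 #3:6@105]
After op 4 [order #4] limit_sell(price=99, qty=1): fills=none; bids=[-] asks=[#2:4@96 #4:1@99 #3:6@105]
After op 5 cancel(order #3): fills=none; bids=[-] asks=[#2:4@96 #4:1@99]
After op 6 [order #5] limit_sell(price=96, qty=2): fills=none; bids=[-] asks=[#2:4@96 #5:2@96 #4:1@99]
After op 7 [order #6] limit_sell(price=96, qty=2): fills=none; bids=[-] asks=[#2:4@96 #5:2@96 #6:2@96 #4:1@99]
After op 8 [order #7] limit_sell(price=100, qty=4): fills=none; bids=[-] asks=[#2:4@96 #5:2@96 #6:2@96 #4:1@99 #7:4@100]
After op 9 cancel(order #6): fills=none; bids=[-] asks=[#2:4@96 #5:2@96 #4:1@99 #7:4@100]
After op 10 [order #8] limit_sell(price=101, qty=6): fills=none; bids=[-] asks=[#2:4@96 #5:2@96 #4:1@99 #7:4@100 #8:6@101]
After op 11 [order #100] limit_sell(price=100, qty=5): fills=none; bids=[-] asks=[#2:4@96 #5:2@96 #4:1@99 #7:4@100 #100:5@100 #8:6@101]
After op 12 [order #101] limit_buy(price=105, qty=5): fills=#101x#2:4@96 #101x#5:1@96; bids=[-] asks=[#5:1@96 #4:1@99 #7:4@100 #100:5@100 #8:6@101]

Answer: 4@96,1@96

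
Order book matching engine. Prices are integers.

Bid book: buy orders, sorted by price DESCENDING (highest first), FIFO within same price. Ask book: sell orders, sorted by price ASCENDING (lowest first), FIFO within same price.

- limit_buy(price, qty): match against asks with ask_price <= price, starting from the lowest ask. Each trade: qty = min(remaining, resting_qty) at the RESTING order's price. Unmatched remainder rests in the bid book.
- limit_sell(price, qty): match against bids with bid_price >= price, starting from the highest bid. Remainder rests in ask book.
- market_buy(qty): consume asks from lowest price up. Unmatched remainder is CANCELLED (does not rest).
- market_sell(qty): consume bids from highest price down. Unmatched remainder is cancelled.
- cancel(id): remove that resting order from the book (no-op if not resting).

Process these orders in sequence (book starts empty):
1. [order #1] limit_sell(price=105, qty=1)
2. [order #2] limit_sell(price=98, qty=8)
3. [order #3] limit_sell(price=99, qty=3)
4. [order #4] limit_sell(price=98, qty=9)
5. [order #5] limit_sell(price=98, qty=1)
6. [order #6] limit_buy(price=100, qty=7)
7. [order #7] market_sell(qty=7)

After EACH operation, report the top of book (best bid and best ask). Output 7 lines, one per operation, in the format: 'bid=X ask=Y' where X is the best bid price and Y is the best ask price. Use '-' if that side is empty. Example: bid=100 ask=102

After op 1 [order #1] limit_sell(price=105, qty=1): fills=none; bids=[-] asks=[#1:1@105]
After op 2 [order #2] limit_sell(price=98, qty=8): fills=none; bids=[-] asks=[#2:8@98 #1:1@105]
After op 3 [order #3] limit_sell(price=99, qty=3): fills=none; bids=[-] asks=[#2:8@98 #3:3@99 #1:1@105]
After op 4 [order #4] limit_sell(price=98, qty=9): fills=none; bids=[-] asks=[#2:8@98 #4:9@98 #3:3@99 #1:1@105]
After op 5 [order #5] limit_sell(price=98, qty=1): fills=none; bids=[-] asks=[#2:8@98 #4:9@98 #5:1@98 #3:3@99 #1:1@105]
After op 6 [order #6] limit_buy(price=100, qty=7): fills=#6x#2:7@98; bids=[-] asks=[#2:1@98 #4:9@98 #5:1@98 #3:3@99 #1:1@105]
After op 7 [order #7] market_sell(qty=7): fills=none; bids=[-] asks=[#2:1@98 #4:9@98 #5:1@98 #3:3@99 #1:1@105]

Answer: bid=- ask=105
bid=- ask=98
bid=- ask=98
bid=- ask=98
bid=- ask=98
bid=- ask=98
bid=- ask=98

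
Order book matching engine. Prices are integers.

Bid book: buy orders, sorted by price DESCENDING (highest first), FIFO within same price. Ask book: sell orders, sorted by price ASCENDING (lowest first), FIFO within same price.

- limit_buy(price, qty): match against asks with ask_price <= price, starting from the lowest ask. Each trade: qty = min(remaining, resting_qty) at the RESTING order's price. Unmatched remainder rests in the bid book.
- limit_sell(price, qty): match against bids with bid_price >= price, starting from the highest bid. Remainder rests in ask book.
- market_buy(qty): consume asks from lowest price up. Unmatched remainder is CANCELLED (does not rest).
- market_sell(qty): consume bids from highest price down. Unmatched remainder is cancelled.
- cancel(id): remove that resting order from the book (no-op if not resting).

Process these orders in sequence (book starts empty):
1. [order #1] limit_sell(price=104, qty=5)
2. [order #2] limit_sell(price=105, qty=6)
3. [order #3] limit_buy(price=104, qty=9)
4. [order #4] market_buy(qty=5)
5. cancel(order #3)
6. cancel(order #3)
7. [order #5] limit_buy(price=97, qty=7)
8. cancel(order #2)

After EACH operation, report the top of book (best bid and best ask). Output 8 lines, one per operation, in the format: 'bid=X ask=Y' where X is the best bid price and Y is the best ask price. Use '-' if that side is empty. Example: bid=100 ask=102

After op 1 [order #1] limit_sell(price=104, qty=5): fills=none; bids=[-] asks=[#1:5@104]
After op 2 [order #2] limit_sell(price=105, qty=6): fills=none; bids=[-] asks=[#1:5@104 #2:6@105]
After op 3 [order #3] limit_buy(price=104, qty=9): fills=#3x#1:5@104; bids=[#3:4@104] asks=[#2:6@105]
After op 4 [order #4] market_buy(qty=5): fills=#4x#2:5@105; bids=[#3:4@104] asks=[#2:1@105]
After op 5 cancel(order #3): fills=none; bids=[-] asks=[#2:1@105]
After op 6 cancel(order #3): fills=none; bids=[-] asks=[#2:1@105]
After op 7 [order #5] limit_buy(price=97, qty=7): fills=none; bids=[#5:7@97] asks=[#2:1@105]
After op 8 cancel(order #2): fills=none; bids=[#5:7@97] asks=[-]

Answer: bid=- ask=104
bid=- ask=104
bid=104 ask=105
bid=104 ask=105
bid=- ask=105
bid=- ask=105
bid=97 ask=105
bid=97 ask=-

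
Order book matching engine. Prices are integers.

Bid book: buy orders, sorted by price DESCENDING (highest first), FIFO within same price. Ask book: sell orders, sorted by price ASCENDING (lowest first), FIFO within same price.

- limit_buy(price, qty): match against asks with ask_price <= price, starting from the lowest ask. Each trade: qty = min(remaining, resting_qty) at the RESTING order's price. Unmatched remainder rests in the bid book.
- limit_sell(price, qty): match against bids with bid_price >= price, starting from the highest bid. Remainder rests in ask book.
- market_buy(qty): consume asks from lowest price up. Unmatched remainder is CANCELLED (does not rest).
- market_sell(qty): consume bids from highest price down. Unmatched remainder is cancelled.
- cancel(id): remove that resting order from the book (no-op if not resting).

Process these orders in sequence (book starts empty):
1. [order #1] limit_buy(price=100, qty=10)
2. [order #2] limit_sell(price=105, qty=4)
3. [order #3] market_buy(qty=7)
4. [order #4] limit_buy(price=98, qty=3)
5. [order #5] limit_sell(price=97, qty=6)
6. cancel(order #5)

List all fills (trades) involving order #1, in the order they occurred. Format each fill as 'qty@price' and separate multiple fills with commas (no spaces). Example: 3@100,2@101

After op 1 [order #1] limit_buy(price=100, qty=10): fills=none; bids=[#1:10@100] asks=[-]
After op 2 [order #2] limit_sell(price=105, qty=4): fills=none; bids=[#1:10@100] asks=[#2:4@105]
After op 3 [order #3] market_buy(qty=7): fills=#3x#2:4@105; bids=[#1:10@100] asks=[-]
After op 4 [order #4] limit_buy(price=98, qty=3): fills=none; bids=[#1:10@100 #4:3@98] asks=[-]
After op 5 [order #5] limit_sell(price=97, qty=6): fills=#1x#5:6@100; bids=[#1:4@100 #4:3@98] asks=[-]
After op 6 cancel(order #5): fills=none; bids=[#1:4@100 #4:3@98] asks=[-]

Answer: 6@100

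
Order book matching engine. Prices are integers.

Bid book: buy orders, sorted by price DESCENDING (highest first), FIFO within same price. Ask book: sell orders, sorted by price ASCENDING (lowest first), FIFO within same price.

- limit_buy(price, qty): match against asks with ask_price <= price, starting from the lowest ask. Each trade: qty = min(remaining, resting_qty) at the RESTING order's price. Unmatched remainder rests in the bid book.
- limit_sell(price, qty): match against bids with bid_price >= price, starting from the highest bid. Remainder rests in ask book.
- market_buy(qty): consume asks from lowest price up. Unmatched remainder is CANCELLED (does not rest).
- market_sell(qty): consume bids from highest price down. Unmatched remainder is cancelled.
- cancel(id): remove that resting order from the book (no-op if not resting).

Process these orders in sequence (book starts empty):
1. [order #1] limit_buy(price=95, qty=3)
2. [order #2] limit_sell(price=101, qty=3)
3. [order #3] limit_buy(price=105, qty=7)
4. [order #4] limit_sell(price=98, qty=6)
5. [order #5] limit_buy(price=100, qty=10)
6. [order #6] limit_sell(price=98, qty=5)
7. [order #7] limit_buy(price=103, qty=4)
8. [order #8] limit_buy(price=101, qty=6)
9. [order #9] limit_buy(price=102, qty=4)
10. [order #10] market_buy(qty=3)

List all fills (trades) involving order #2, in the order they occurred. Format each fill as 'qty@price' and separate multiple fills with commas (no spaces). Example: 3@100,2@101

Answer: 3@101

Derivation:
After op 1 [order #1] limit_buy(price=95, qty=3): fills=none; bids=[#1:3@95] asks=[-]
After op 2 [order #2] limit_sell(price=101, qty=3): fills=none; bids=[#1:3@95] asks=[#2:3@101]
After op 3 [order #3] limit_buy(price=105, qty=7): fills=#3x#2:3@101; bids=[#3:4@105 #1:3@95] asks=[-]
After op 4 [order #4] limit_sell(price=98, qty=6): fills=#3x#4:4@105; bids=[#1:3@95] asks=[#4:2@98]
After op 5 [order #5] limit_buy(price=100, qty=10): fills=#5x#4:2@98; bids=[#5:8@100 #1:3@95] asks=[-]
After op 6 [order #6] limit_sell(price=98, qty=5): fills=#5x#6:5@100; bids=[#5:3@100 #1:3@95] asks=[-]
After op 7 [order #7] limit_buy(price=103, qty=4): fills=none; bids=[#7:4@103 #5:3@100 #1:3@95] asks=[-]
After op 8 [order #8] limit_buy(price=101, qty=6): fills=none; bids=[#7:4@103 #8:6@101 #5:3@100 #1:3@95] asks=[-]
After op 9 [order #9] limit_buy(price=102, qty=4): fills=none; bids=[#7:4@103 #9:4@102 #8:6@101 #5:3@100 #1:3@95] asks=[-]
After op 10 [order #10] market_buy(qty=3): fills=none; bids=[#7:4@103 #9:4@102 #8:6@101 #5:3@100 #1:3@95] asks=[-]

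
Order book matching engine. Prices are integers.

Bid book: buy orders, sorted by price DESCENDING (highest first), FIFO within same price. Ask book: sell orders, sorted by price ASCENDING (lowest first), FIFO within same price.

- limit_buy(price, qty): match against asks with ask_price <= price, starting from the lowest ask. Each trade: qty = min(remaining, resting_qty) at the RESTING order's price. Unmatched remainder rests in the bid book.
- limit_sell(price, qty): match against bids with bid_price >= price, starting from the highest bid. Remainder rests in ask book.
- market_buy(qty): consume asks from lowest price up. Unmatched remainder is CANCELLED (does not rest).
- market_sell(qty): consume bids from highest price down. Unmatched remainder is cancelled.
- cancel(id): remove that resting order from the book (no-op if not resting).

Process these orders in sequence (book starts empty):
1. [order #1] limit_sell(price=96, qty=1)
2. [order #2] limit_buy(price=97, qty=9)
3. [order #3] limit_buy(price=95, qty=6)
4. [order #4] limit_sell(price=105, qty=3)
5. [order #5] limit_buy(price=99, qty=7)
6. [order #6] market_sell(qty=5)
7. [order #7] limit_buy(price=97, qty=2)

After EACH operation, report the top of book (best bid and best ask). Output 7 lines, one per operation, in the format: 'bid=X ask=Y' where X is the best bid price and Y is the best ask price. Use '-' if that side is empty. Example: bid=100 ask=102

Answer: bid=- ask=96
bid=97 ask=-
bid=97 ask=-
bid=97 ask=105
bid=99 ask=105
bid=99 ask=105
bid=99 ask=105

Derivation:
After op 1 [order #1] limit_sell(price=96, qty=1): fills=none; bids=[-] asks=[#1:1@96]
After op 2 [order #2] limit_buy(price=97, qty=9): fills=#2x#1:1@96; bids=[#2:8@97] asks=[-]
After op 3 [order #3] limit_buy(price=95, qty=6): fills=none; bids=[#2:8@97 #3:6@95] asks=[-]
After op 4 [order #4] limit_sell(price=105, qty=3): fills=none; bids=[#2:8@97 #3:6@95] asks=[#4:3@105]
After op 5 [order #5] limit_buy(price=99, qty=7): fills=none; bids=[#5:7@99 #2:8@97 #3:6@95] asks=[#4:3@105]
After op 6 [order #6] market_sell(qty=5): fills=#5x#6:5@99; bids=[#5:2@99 #2:8@97 #3:6@95] asks=[#4:3@105]
After op 7 [order #7] limit_buy(price=97, qty=2): fills=none; bids=[#5:2@99 #2:8@97 #7:2@97 #3:6@95] asks=[#4:3@105]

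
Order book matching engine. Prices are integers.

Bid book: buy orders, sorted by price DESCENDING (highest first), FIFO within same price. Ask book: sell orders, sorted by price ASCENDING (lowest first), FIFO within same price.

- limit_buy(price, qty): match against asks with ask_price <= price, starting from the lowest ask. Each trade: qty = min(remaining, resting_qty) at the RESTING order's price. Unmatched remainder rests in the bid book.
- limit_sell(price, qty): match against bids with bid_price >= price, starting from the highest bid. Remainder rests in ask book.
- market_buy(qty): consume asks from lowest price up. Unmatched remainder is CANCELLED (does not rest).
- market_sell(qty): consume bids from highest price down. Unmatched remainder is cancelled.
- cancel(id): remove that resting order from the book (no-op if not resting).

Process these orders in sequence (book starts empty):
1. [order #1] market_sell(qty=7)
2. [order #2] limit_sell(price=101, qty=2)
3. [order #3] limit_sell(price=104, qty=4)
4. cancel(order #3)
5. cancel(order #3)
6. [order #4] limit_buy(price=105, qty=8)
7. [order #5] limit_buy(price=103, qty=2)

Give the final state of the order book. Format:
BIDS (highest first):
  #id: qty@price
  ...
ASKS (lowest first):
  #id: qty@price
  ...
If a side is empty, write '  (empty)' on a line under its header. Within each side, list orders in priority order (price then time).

Answer: BIDS (highest first):
  #4: 6@105
  #5: 2@103
ASKS (lowest first):
  (empty)

Derivation:
After op 1 [order #1] market_sell(qty=7): fills=none; bids=[-] asks=[-]
After op 2 [order #2] limit_sell(price=101, qty=2): fills=none; bids=[-] asks=[#2:2@101]
After op 3 [order #3] limit_sell(price=104, qty=4): fills=none; bids=[-] asks=[#2:2@101 #3:4@104]
After op 4 cancel(order #3): fills=none; bids=[-] asks=[#2:2@101]
After op 5 cancel(order #3): fills=none; bids=[-] asks=[#2:2@101]
After op 6 [order #4] limit_buy(price=105, qty=8): fills=#4x#2:2@101; bids=[#4:6@105] asks=[-]
After op 7 [order #5] limit_buy(price=103, qty=2): fills=none; bids=[#4:6@105 #5:2@103] asks=[-]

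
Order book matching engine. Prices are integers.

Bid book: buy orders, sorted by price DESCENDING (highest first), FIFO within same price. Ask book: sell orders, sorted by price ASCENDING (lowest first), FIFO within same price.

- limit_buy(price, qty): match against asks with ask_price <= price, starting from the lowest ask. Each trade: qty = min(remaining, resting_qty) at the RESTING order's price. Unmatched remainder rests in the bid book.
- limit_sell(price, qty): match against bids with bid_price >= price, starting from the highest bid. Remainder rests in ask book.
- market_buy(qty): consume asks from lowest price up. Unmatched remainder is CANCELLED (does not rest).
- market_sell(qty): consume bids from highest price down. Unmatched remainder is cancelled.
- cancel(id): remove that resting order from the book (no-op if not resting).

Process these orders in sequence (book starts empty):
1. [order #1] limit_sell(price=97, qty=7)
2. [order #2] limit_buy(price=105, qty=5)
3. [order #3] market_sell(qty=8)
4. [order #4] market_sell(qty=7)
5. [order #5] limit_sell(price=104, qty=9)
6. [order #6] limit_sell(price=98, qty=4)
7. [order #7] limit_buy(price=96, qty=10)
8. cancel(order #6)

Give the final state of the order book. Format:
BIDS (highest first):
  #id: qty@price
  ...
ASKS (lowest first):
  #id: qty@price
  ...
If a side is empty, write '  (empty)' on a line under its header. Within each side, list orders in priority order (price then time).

After op 1 [order #1] limit_sell(price=97, qty=7): fills=none; bids=[-] asks=[#1:7@97]
After op 2 [order #2] limit_buy(price=105, qty=5): fills=#2x#1:5@97; bids=[-] asks=[#1:2@97]
After op 3 [order #3] market_sell(qty=8): fills=none; bids=[-] asks=[#1:2@97]
After op 4 [order #4] market_sell(qty=7): fills=none; bids=[-] asks=[#1:2@97]
After op 5 [order #5] limit_sell(price=104, qty=9): fills=none; bids=[-] asks=[#1:2@97 #5:9@104]
After op 6 [order #6] limit_sell(price=98, qty=4): fills=none; bids=[-] asks=[#1:2@97 #6:4@98 #5:9@104]
After op 7 [order #7] limit_buy(price=96, qty=10): fills=none; bids=[#7:10@96] asks=[#1:2@97 #6:4@98 #5:9@104]
After op 8 cancel(order #6): fills=none; bids=[#7:10@96] asks=[#1:2@97 #5:9@104]

Answer: BIDS (highest first):
  #7: 10@96
ASKS (lowest first):
  #1: 2@97
  #5: 9@104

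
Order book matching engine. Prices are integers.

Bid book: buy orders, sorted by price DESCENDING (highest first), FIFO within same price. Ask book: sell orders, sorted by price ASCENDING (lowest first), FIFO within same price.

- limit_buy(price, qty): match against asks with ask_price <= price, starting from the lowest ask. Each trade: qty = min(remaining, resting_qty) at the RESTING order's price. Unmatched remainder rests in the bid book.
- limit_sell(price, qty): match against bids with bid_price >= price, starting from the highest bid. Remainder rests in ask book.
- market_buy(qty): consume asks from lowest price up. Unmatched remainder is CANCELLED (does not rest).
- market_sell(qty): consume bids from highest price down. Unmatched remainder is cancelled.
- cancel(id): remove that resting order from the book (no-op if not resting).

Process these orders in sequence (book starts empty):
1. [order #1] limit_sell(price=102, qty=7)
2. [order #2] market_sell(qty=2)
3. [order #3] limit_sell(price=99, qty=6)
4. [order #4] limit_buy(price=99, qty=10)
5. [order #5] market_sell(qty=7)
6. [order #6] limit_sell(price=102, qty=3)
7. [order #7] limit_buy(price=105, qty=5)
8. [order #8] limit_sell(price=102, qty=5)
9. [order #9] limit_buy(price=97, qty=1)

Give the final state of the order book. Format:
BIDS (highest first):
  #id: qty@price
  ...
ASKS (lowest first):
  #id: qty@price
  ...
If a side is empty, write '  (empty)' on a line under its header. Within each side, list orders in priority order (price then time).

Answer: BIDS (highest first):
  #9: 1@97
ASKS (lowest first):
  #1: 2@102
  #6: 3@102
  #8: 5@102

Derivation:
After op 1 [order #1] limit_sell(price=102, qty=7): fills=none; bids=[-] asks=[#1:7@102]
After op 2 [order #2] market_sell(qty=2): fills=none; bids=[-] asks=[#1:7@102]
After op 3 [order #3] limit_sell(price=99, qty=6): fills=none; bids=[-] asks=[#3:6@99 #1:7@102]
After op 4 [order #4] limit_buy(price=99, qty=10): fills=#4x#3:6@99; bids=[#4:4@99] asks=[#1:7@102]
After op 5 [order #5] market_sell(qty=7): fills=#4x#5:4@99; bids=[-] asks=[#1:7@102]
After op 6 [order #6] limit_sell(price=102, qty=3): fills=none; bids=[-] asks=[#1:7@102 #6:3@102]
After op 7 [order #7] limit_buy(price=105, qty=5): fills=#7x#1:5@102; bids=[-] asks=[#1:2@102 #6:3@102]
After op 8 [order #8] limit_sell(price=102, qty=5): fills=none; bids=[-] asks=[#1:2@102 #6:3@102 #8:5@102]
After op 9 [order #9] limit_buy(price=97, qty=1): fills=none; bids=[#9:1@97] asks=[#1:2@102 #6:3@102 #8:5@102]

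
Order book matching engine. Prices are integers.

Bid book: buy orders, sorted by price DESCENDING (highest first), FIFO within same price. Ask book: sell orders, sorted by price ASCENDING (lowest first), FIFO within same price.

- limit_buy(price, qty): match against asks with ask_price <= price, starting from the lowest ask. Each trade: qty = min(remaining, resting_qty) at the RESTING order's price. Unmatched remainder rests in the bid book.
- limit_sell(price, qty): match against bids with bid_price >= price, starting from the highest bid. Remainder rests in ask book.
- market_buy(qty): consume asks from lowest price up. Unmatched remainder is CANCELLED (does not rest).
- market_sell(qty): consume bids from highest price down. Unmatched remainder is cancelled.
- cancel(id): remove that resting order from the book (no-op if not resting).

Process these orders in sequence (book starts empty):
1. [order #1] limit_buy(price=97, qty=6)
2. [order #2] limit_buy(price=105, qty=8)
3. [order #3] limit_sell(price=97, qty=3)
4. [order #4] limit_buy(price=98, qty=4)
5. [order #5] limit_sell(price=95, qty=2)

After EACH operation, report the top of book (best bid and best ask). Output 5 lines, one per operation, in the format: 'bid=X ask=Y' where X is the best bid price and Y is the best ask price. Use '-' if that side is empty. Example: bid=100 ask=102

After op 1 [order #1] limit_buy(price=97, qty=6): fills=none; bids=[#1:6@97] asks=[-]
After op 2 [order #2] limit_buy(price=105, qty=8): fills=none; bids=[#2:8@105 #1:6@97] asks=[-]
After op 3 [order #3] limit_sell(price=97, qty=3): fills=#2x#3:3@105; bids=[#2:5@105 #1:6@97] asks=[-]
After op 4 [order #4] limit_buy(price=98, qty=4): fills=none; bids=[#2:5@105 #4:4@98 #1:6@97] asks=[-]
After op 5 [order #5] limit_sell(price=95, qty=2): fills=#2x#5:2@105; bids=[#2:3@105 #4:4@98 #1:6@97] asks=[-]

Answer: bid=97 ask=-
bid=105 ask=-
bid=105 ask=-
bid=105 ask=-
bid=105 ask=-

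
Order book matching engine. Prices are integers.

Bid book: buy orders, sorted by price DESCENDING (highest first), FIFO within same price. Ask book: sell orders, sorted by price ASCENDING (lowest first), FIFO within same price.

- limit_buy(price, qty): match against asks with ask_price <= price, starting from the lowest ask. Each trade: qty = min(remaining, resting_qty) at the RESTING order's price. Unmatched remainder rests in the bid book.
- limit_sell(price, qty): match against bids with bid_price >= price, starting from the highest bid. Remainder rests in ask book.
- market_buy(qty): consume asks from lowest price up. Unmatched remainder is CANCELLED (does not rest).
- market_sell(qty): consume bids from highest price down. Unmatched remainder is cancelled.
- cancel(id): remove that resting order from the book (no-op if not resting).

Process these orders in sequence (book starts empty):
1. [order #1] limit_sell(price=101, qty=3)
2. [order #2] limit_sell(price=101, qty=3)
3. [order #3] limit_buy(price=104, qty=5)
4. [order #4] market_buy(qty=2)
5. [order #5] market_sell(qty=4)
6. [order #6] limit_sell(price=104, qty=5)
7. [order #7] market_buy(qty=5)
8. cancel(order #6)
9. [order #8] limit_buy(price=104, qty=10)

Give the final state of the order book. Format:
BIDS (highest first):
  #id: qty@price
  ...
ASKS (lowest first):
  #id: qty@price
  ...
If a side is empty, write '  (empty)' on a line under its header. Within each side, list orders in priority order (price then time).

Answer: BIDS (highest first):
  #8: 10@104
ASKS (lowest first):
  (empty)

Derivation:
After op 1 [order #1] limit_sell(price=101, qty=3): fills=none; bids=[-] asks=[#1:3@101]
After op 2 [order #2] limit_sell(price=101, qty=3): fills=none; bids=[-] asks=[#1:3@101 #2:3@101]
After op 3 [order #3] limit_buy(price=104, qty=5): fills=#3x#1:3@101 #3x#2:2@101; bids=[-] asks=[#2:1@101]
After op 4 [order #4] market_buy(qty=2): fills=#4x#2:1@101; bids=[-] asks=[-]
After op 5 [order #5] market_sell(qty=4): fills=none; bids=[-] asks=[-]
After op 6 [order #6] limit_sell(price=104, qty=5): fills=none; bids=[-] asks=[#6:5@104]
After op 7 [order #7] market_buy(qty=5): fills=#7x#6:5@104; bids=[-] asks=[-]
After op 8 cancel(order #6): fills=none; bids=[-] asks=[-]
After op 9 [order #8] limit_buy(price=104, qty=10): fills=none; bids=[#8:10@104] asks=[-]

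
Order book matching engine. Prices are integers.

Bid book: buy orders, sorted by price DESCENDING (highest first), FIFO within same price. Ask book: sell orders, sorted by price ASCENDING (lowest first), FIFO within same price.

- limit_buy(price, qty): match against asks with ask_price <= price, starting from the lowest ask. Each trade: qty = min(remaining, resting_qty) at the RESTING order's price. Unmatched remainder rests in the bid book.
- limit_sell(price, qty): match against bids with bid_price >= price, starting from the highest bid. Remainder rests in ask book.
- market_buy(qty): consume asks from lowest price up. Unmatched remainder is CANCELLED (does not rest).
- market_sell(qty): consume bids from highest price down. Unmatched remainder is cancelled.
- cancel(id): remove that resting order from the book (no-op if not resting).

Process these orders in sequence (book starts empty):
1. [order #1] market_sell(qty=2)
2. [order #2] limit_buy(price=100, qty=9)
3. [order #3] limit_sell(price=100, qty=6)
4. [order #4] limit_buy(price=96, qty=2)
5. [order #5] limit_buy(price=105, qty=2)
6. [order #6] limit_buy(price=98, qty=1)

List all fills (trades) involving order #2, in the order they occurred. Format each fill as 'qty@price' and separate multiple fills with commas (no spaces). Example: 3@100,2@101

After op 1 [order #1] market_sell(qty=2): fills=none; bids=[-] asks=[-]
After op 2 [order #2] limit_buy(price=100, qty=9): fills=none; bids=[#2:9@100] asks=[-]
After op 3 [order #3] limit_sell(price=100, qty=6): fills=#2x#3:6@100; bids=[#2:3@100] asks=[-]
After op 4 [order #4] limit_buy(price=96, qty=2): fills=none; bids=[#2:3@100 #4:2@96] asks=[-]
After op 5 [order #5] limit_buy(price=105, qty=2): fills=none; bids=[#5:2@105 #2:3@100 #4:2@96] asks=[-]
After op 6 [order #6] limit_buy(price=98, qty=1): fills=none; bids=[#5:2@105 #2:3@100 #6:1@98 #4:2@96] asks=[-]

Answer: 6@100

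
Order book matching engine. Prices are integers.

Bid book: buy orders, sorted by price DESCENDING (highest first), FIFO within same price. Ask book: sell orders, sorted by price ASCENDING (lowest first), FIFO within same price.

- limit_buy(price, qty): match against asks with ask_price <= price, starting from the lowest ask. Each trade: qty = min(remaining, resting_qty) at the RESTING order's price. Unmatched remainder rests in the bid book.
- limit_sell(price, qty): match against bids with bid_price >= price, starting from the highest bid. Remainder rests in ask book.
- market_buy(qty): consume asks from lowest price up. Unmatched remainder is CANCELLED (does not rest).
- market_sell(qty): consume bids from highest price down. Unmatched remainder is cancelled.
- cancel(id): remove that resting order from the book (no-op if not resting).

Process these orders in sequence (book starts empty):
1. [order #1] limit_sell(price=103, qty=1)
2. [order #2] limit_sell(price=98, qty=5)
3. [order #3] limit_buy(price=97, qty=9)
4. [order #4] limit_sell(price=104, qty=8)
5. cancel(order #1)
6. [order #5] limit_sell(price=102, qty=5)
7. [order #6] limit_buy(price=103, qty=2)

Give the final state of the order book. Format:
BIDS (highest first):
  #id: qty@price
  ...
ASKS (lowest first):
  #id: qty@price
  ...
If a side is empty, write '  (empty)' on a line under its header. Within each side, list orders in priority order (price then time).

Answer: BIDS (highest first):
  #3: 9@97
ASKS (lowest first):
  #2: 3@98
  #5: 5@102
  #4: 8@104

Derivation:
After op 1 [order #1] limit_sell(price=103, qty=1): fills=none; bids=[-] asks=[#1:1@103]
After op 2 [order #2] limit_sell(price=98, qty=5): fills=none; bids=[-] asks=[#2:5@98 #1:1@103]
After op 3 [order #3] limit_buy(price=97, qty=9): fills=none; bids=[#3:9@97] asks=[#2:5@98 #1:1@103]
After op 4 [order #4] limit_sell(price=104, qty=8): fills=none; bids=[#3:9@97] asks=[#2:5@98 #1:1@103 #4:8@104]
After op 5 cancel(order #1): fills=none; bids=[#3:9@97] asks=[#2:5@98 #4:8@104]
After op 6 [order #5] limit_sell(price=102, qty=5): fills=none; bids=[#3:9@97] asks=[#2:5@98 #5:5@102 #4:8@104]
After op 7 [order #6] limit_buy(price=103, qty=2): fills=#6x#2:2@98; bids=[#3:9@97] asks=[#2:3@98 #5:5@102 #4:8@104]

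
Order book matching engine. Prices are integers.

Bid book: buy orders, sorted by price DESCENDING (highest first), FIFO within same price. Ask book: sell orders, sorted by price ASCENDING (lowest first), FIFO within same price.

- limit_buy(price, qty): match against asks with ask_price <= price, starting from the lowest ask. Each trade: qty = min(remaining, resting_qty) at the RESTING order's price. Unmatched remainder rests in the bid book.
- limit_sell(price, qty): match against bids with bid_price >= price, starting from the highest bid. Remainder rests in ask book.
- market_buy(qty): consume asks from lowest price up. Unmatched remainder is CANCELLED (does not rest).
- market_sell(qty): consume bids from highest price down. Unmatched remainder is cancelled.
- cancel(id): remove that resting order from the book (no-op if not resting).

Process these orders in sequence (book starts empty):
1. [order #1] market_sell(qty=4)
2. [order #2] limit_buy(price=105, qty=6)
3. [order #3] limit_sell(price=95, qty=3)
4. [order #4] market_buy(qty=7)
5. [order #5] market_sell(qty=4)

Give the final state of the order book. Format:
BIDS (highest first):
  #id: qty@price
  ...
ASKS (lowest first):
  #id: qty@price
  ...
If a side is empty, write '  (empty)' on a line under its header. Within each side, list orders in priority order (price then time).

Answer: BIDS (highest first):
  (empty)
ASKS (lowest first):
  (empty)

Derivation:
After op 1 [order #1] market_sell(qty=4): fills=none; bids=[-] asks=[-]
After op 2 [order #2] limit_buy(price=105, qty=6): fills=none; bids=[#2:6@105] asks=[-]
After op 3 [order #3] limit_sell(price=95, qty=3): fills=#2x#3:3@105; bids=[#2:3@105] asks=[-]
After op 4 [order #4] market_buy(qty=7): fills=none; bids=[#2:3@105] asks=[-]
After op 5 [order #5] market_sell(qty=4): fills=#2x#5:3@105; bids=[-] asks=[-]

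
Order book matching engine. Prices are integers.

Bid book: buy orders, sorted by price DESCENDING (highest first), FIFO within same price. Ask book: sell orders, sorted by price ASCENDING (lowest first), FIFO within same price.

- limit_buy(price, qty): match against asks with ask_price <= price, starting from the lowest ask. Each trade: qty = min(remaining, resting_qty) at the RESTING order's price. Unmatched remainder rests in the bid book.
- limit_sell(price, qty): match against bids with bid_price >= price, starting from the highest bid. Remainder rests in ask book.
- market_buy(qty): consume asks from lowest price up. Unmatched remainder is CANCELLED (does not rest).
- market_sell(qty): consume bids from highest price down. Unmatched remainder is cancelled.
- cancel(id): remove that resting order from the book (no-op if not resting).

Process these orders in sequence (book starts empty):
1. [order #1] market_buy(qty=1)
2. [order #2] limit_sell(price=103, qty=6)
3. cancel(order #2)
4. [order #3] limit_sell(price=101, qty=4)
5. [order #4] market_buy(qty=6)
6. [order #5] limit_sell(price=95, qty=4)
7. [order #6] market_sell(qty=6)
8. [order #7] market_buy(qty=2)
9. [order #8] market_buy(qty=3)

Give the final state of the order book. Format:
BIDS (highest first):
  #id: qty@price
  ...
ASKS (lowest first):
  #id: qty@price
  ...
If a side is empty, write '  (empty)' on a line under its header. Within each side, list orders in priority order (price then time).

Answer: BIDS (highest first):
  (empty)
ASKS (lowest first):
  (empty)

Derivation:
After op 1 [order #1] market_buy(qty=1): fills=none; bids=[-] asks=[-]
After op 2 [order #2] limit_sell(price=103, qty=6): fills=none; bids=[-] asks=[#2:6@103]
After op 3 cancel(order #2): fills=none; bids=[-] asks=[-]
After op 4 [order #3] limit_sell(price=101, qty=4): fills=none; bids=[-] asks=[#3:4@101]
After op 5 [order #4] market_buy(qty=6): fills=#4x#3:4@101; bids=[-] asks=[-]
After op 6 [order #5] limit_sell(price=95, qty=4): fills=none; bids=[-] asks=[#5:4@95]
After op 7 [order #6] market_sell(qty=6): fills=none; bids=[-] asks=[#5:4@95]
After op 8 [order #7] market_buy(qty=2): fills=#7x#5:2@95; bids=[-] asks=[#5:2@95]
After op 9 [order #8] market_buy(qty=3): fills=#8x#5:2@95; bids=[-] asks=[-]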